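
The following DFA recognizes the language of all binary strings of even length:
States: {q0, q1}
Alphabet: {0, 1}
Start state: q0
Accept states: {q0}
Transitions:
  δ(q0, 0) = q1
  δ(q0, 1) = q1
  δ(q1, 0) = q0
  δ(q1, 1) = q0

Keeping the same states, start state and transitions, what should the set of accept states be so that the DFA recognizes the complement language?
The DFA is complete (every state has a transition on every symbol), so the complement
is recognized by the same DFA with accepting and non-accepting states swapped.
Original accept states: {q0}
Complement accept states = All states - Original accept states
= {q0, q1} - {q0}
= {q1}
Complement language: strings of ODD length

Final answer: {q1}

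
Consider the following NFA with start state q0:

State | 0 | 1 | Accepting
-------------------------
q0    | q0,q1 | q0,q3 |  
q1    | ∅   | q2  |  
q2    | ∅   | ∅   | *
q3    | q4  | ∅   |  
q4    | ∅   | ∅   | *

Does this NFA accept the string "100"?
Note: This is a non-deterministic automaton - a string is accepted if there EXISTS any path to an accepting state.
Track the set of states the NFA could be in: start {q0}
Read '1': {q0} → {q0, q3}
Read '0': {q0, q3} → {q0, q1, q4}
Read '0': {q0, q1, q4} → {q0, q1}
Final set {q0, q1} contains no accepting state → rejected.

Final answer: No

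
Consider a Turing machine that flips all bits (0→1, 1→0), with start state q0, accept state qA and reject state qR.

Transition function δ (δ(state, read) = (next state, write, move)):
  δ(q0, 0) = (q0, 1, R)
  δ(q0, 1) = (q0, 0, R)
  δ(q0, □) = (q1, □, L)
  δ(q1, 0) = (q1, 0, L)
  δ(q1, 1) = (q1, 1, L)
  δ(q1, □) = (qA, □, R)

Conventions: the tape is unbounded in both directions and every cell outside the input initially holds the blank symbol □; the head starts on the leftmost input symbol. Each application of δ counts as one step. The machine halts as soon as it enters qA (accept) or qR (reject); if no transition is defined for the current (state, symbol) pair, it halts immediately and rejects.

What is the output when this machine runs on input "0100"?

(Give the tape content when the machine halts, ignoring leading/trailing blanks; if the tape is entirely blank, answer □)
Step 0: [q0]0100 (head at position 0)
Step 1: δ(q0, 0) = (q0, 1, R)  ⊢  1[q0]100 (head at position 1)
Step 2: δ(q0, 1) = (q0, 0, R)  ⊢  10[q0]00 (head at position 2)
Step 3: δ(q0, 0) = (q0, 1, R)  ⊢  101[q0]0 (head at position 3)
Step 4: δ(q0, 0) = (q0, 1, R)  ⊢  1011[q0]□ (head at position 4)
Step 5: δ(q0, □) = (q1, □, L)  ⊢  101[q1]1□ (head at position 3)
Step 6: δ(q1, 1) = (q1, 1, L)  ⊢  10[q1]11□ (head at position 2)
Step 7: δ(q1, 1) = (q1, 1, L)  ⊢  1[q1]011□ (head at position 1)
Step 8: δ(q1, 0) = (q1, 0, L)  ⊢  [q1]1011□ (head at position 0)
Step 9: δ(q1, 1) = (q1, 1, L)  ⊢  [q1]□1011□ (head at position -1)
Step 10: δ(q1, □) = (qA, □, R)  ⊢  □[qA]1011□ (head at position 0)
The machine is in qA, so it halts and accepts.
Tape content when halted (ignoring surrounding blanks): 1011

Final answer: Output: 1011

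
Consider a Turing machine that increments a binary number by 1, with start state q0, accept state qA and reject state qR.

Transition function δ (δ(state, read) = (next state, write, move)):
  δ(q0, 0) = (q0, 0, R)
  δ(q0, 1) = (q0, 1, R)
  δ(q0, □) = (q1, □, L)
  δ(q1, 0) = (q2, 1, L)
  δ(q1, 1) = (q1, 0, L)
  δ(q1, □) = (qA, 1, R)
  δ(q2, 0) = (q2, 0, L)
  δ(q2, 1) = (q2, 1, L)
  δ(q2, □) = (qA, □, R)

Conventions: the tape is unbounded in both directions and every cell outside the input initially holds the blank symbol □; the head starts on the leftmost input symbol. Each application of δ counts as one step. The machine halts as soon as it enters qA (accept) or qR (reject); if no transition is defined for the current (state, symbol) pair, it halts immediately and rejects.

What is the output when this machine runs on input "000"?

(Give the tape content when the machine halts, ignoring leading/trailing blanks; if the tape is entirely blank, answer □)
Step 0: [q0]000 (head at position 0)
Step 1: δ(q0, 0) = (q0, 0, R)  ⊢  0[q0]00 (head at position 1)
Step 2: δ(q0, 0) = (q0, 0, R)  ⊢  00[q0]0 (head at position 2)
Step 3: δ(q0, 0) = (q0, 0, R)  ⊢  000[q0]□ (head at position 3)
Step 4: δ(q0, □) = (q1, □, L)  ⊢  00[q1]0□ (head at position 2)
Step 5: δ(q1, 0) = (q2, 1, L)  ⊢  0[q2]01□ (head at position 1)
Step 6: δ(q2, 0) = (q2, 0, L)  ⊢  [q2]001□ (head at position 0)
Step 7: δ(q2, 0) = (q2, 0, L)  ⊢  [q2]□001□ (head at position -1)
Step 8: δ(q2, □) = (qA, □, R)  ⊢  □[qA]001□ (head at position 0)
The machine is in qA, so it halts and accepts.
Tape content when halted (ignoring surrounding blanks): 001

Final answer: Output: 001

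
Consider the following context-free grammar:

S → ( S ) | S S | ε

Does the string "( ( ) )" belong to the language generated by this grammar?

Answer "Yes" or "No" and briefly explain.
A derivation exists: S ⇒ ( S ) ⇒ ( ( S ) ) ⇒ ( ( ) ) (using S → ( S ) twice, then S → ε).

Final answer: Yes - a valid derivation exists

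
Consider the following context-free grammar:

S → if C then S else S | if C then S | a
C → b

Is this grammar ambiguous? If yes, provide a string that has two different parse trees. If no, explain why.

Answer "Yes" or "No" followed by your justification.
The 'dangling else' can attach to either if. Two leftmost derivations of  if b then if b then a else a:
  (1) S ⇒ if C then S else S ⇒ if b then S else S ⇒ if b then if C then S else S ⇒ if b then if b then S else S ⇒ if b then if b then a else S ⇒ if b then if b then a else a   (else belongs to the outer if)
  (2) S ⇒ if C then S ⇒ if b then S ⇒ if b then if C then S else S ⇒ if b then if b then S else S ⇒ if b then if b then a else S ⇒ if b then if b then a else a   (else belongs to the inner if)
Two distinct parse trees for the same string, so the grammar is ambiguous.

Final answer: Yes - the string 'if b then if b then a else a' has two distinct leftmost derivations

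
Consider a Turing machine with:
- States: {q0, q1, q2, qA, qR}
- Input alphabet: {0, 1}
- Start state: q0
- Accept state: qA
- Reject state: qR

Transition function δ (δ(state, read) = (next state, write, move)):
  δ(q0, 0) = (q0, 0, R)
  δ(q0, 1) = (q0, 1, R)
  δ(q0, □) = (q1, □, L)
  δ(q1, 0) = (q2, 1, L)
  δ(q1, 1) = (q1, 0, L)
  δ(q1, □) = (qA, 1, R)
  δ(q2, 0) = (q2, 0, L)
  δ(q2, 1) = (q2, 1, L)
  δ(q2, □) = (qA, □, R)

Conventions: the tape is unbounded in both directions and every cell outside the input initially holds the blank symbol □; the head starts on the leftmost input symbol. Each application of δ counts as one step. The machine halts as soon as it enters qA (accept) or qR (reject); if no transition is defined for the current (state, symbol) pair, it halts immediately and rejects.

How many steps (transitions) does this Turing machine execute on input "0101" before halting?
Step 0: [q0]0101 (head at position 0)
Step 1: δ(q0, 0) = (q0, 0, R)  ⊢  0[q0]101 (head at position 1)
Step 2: δ(q0, 1) = (q0, 1, R)  ⊢  01[q0]01 (head at position 2)
Step 3: δ(q0, 0) = (q0, 0, R)  ⊢  010[q0]1 (head at position 3)
Step 4: δ(q0, 1) = (q0, 1, R)  ⊢  0101[q0]□ (head at position 4)
Step 5: δ(q0, □) = (q1, □, L)  ⊢  010[q1]1□ (head at position 3)
Step 6: δ(q1, 1) = (q1, 0, L)  ⊢  01[q1]00□ (head at position 2)
Step 7: δ(q1, 0) = (q2, 1, L)  ⊢  0[q2]110□ (head at position 1)
Step 8: δ(q2, 1) = (q2, 1, L)  ⊢  [q2]0110□ (head at position 0)
Step 9: δ(q2, 0) = (q2, 0, L)  ⊢  [q2]□0110□ (head at position -1)
Step 10: δ(q2, □) = (qA, □, R)  ⊢  □[qA]0110□ (head at position 0)
The machine is in qA, so it halts and accepts.
Number of transitions executed: 10.

Final answer: 10 steps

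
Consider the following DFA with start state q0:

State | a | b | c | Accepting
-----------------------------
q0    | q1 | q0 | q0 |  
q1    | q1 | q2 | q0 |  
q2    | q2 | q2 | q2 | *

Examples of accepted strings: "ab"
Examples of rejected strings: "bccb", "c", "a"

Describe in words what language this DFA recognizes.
strings over {a,b,c} containing 'ab' as substring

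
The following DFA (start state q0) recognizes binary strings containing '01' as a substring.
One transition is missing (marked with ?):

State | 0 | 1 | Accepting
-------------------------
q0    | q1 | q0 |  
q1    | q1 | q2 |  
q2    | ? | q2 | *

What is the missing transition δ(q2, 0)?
q2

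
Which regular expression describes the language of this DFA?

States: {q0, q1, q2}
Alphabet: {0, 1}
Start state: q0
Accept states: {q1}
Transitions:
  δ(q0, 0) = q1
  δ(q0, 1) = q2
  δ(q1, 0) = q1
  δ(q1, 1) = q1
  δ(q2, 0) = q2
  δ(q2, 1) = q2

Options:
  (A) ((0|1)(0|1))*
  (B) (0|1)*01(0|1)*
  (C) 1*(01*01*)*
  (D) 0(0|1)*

Testing sample strings against the DFA:
  '010' -> accepted
  '1100' -> rejected
  '011' -> accepted
  '111' -> rejected
Checking each option for a counterexample:
  (A) ((0|1)(0|1))*: ε is rejected by the DFA but matches the regex → eliminated
  (B) (0|1)*01(0|1)*: '0' is accepted by the DFA but does not match the regex → eliminated
  (C) 1*(01*01*)*: ε is rejected by the DFA but matches the regex → eliminated
  (D) 0(0|1)*: agrees with the DFA on all strings of length ≤ 4
Only (D) 0(0|1)* is consistent with the DFA.

Final answer: (D) 0(0|1)*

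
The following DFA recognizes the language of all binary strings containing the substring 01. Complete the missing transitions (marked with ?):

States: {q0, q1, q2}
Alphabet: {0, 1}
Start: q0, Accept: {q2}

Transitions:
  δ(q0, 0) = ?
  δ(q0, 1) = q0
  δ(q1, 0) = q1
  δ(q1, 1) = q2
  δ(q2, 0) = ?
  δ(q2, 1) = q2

What each state remembers (consistent with the given transitions and accept states):
  q0: 01 not seen yet and the last symbol was not 0
  q1: 01 not seen yet and the last symbol was 0
  q2: the substring 01 has already been seen
Filling in the missing entries:
  δ(q0, 0): in q0 (01 not seen yet and the last symbol was not 0), after reading 0 we have: 01 not seen yet and the last symbol was 0 → q1
  δ(q2, 0): in q2 (the substring 01 has already been seen), after reading 0 we have: the substring 01 has already been seen → q2

Final answer: δ(q0, 0) = q1; δ(q2, 0) = q2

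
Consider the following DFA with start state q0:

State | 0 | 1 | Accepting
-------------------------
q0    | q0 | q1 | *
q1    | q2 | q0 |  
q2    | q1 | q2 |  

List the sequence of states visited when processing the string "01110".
q0 → q0 → q1 → q0 → q1 → q2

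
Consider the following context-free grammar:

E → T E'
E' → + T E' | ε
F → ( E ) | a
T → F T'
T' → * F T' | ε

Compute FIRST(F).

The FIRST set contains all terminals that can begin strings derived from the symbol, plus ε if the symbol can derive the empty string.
FIRST(F): F → ( E ) contributes '(' and F → a contributes 'a', so FIRST(F) = {(, a}. F is not nullable.

Final answer: {(, a}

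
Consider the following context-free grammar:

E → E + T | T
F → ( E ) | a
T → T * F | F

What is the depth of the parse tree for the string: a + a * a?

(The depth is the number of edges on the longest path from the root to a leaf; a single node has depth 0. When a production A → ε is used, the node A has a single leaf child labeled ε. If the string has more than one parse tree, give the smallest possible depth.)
The grammar is unambiguous; the parse tree of a + a * a is:
E → E + T at the root (depth 0).
  Left E (depth 1) → T (2) → F (3) → a (4).
  Right T (depth 1) → T * F; that T (2) → F (3) → a (4); F (2) → a (3).
The longest root-to-leaf paths have 4 edges.
Depth = 4.

Final answer: 4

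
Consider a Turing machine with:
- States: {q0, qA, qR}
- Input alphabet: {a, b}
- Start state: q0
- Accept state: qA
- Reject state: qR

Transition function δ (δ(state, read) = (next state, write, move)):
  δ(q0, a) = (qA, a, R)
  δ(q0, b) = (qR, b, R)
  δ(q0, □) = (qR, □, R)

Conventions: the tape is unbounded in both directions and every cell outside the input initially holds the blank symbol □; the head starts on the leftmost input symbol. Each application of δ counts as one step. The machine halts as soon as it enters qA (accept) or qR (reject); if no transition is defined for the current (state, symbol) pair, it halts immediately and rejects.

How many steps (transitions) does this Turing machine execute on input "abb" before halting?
Step 0: [q0]abb (head at position 0)
Step 1: δ(q0, a) = (qA, a, R)  ⊢  a[qA]bb (head at position 1)
The machine is in qA, so it halts and accepts.
Number of transitions executed: 1.

Final answer: 1 steps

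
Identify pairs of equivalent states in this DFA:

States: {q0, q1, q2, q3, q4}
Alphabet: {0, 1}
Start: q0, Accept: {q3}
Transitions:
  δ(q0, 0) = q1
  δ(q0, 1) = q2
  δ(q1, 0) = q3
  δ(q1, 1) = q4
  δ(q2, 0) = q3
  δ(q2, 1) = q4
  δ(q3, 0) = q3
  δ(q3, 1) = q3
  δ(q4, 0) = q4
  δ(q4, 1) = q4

Using the table-filling algorithm:
Round 0 – mark pairs where exactly one state is accepting: (q0,q3), (q1,q3), (q2,q3), (q3,q4)
Round 1 – newly marked: (q0,q1) [on 0: q1 vs q3, already marked]; (q0,q2) [on 0: q1 vs q3, already marked]; (q1,q4) [on 0: q3 vs q4, already marked]; (q2,q4) [on 0: q3 vs q4, already marked]
Round 2 – newly marked: (q0,q4) [on 0: q1 vs q4, already marked]
No further pairs can be marked.
(q1, q2) unmarked: δ(q1,0)=q3, δ(q2,0)=q3; δ(q1,1)=q4, δ(q2,1)=q4 → equivalent
Equivalent pairs: (q1, q2)

Final answer: Equivalent pairs: (q1, q2)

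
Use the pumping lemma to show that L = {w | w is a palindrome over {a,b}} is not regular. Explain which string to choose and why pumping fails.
Language: L = {w | w is a palindrome over {a,b}} (strings that read the same forwards and backwards)
Step 1: Assume for contradiction that L is regular, with pumping length p.
Step 2: Choose s = a^p b a^p. Then s ∈ L (it reads the same forwards and backwards) and |s| ≥ p.
Step 3: Consider any decomposition s = xyz with |xy| ≤ p and |y| > 0. Since |xy| ≤ p and the first p symbols of s are all a's, y = a^k for some k with 1 ≤ k ≤ p.
Step 4: Pumping up (i = 2): xy²z = a^(p+k) b a^p. Its reverse is a^p b a^(p+k) ≠ a^(p+k) b a^p (the single b is no longer in the middle), so xy²z is not a palindrome and xy²z ∉ L.
This contradicts the pumping lemma, so L is not regular.

Final answer: Choose s = a^p b a^p. Since |xy| ≤ p, y = a^k with k ≥ 1. Then xy²z = a^(p+k) b a^p is not a palindrome, so ∉ L.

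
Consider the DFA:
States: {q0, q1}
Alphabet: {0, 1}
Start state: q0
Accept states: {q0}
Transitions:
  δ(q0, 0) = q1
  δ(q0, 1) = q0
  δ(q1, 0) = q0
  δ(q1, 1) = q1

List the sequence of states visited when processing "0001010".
Starting at q0
Read '0': q0 -> q1
Read '0': q1 -> q0
Read '0': q0 -> q1
Read '1': q1 -> q1
Read '0': q1 -> q0
Read '1': q0 -> q0
Read '0': q0 -> q1

Final answer: q0 -> q1 -> q0 -> q1 -> q1 -> q0 -> q0 -> q1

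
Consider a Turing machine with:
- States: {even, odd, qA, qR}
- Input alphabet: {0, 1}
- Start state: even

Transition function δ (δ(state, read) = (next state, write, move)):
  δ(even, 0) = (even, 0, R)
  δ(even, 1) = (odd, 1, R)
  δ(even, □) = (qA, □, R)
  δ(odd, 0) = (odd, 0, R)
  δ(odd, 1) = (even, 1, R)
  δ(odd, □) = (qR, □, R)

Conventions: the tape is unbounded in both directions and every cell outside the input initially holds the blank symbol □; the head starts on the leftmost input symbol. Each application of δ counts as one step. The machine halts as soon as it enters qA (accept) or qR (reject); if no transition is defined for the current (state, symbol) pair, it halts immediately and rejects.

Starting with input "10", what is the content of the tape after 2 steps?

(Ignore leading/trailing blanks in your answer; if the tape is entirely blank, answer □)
Step 0: [even]10 (head at position 0)
Step 1: δ(even, 1) = (odd, 1, R)  ⊢  1[odd]0 (head at position 1)
Step 2: δ(odd, 0) = (odd, 0, R)  ⊢  10[odd]□ (head at position 2)
Tape after 2 steps (ignoring surrounding blanks): 10

Final answer: Tape: 10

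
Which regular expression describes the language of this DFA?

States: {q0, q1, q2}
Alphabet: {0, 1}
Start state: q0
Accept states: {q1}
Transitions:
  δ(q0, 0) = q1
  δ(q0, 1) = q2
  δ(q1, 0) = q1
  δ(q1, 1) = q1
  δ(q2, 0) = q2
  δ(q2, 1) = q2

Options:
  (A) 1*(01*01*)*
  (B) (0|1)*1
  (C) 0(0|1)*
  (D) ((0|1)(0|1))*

Testing sample strings against the DFA:
  '01' -> accepted
  '10011' -> rejected
  '10001' -> rejected
  '11010' -> rejected
Checking each option for a counterexample:
  (A) 1*(01*01*)*: ε is rejected by the DFA but matches the regex → eliminated
  (B) (0|1)*1: '0' is accepted by the DFA but does not match the regex → eliminated
  (C) 0(0|1)*: agrees with the DFA on all strings of length ≤ 4
  (D) ((0|1)(0|1))*: ε is rejected by the DFA but matches the regex → eliminated
Only (C) 0(0|1)* is consistent with the DFA.

Final answer: (C) 0(0|1)*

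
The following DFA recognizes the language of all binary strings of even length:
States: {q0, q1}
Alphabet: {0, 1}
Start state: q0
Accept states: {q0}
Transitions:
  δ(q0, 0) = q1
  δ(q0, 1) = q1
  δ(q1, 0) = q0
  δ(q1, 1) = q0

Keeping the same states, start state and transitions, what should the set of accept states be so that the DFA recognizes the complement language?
The DFA is complete (every state has a transition on every symbol), so the complement
is recognized by the same DFA with accepting and non-accepting states swapped.
Original accept states: {q0}
Complement accept states = All states - Original accept states
= {q0, q1} - {q0}
= {q1}
Complement language: strings of ODD length

Final answer: {q1}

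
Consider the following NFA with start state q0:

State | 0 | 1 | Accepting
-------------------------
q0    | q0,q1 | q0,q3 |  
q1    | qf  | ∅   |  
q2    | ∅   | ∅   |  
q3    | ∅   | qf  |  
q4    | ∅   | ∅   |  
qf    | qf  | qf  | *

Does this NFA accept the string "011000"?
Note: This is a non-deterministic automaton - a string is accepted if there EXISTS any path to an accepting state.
Track the set of states the NFA could be in: start {q0}
Read '0': {q0} → {q0, q1}
Read '1': {q0, q1} → {q0, q3}
Read '1': {q0, q3} → {q0, q3, qf}
Read '0': {q0, q3, qf} → {q0, q1, qf}
Read '0': {q0, q1, qf} → {q0, q1, qf}
Read '0': {q0, q1, qf} → {q0, q1, qf}
Final set {q0, q1, qf} contains accepting state(s) {qf} → accepted.

Final answer: Yes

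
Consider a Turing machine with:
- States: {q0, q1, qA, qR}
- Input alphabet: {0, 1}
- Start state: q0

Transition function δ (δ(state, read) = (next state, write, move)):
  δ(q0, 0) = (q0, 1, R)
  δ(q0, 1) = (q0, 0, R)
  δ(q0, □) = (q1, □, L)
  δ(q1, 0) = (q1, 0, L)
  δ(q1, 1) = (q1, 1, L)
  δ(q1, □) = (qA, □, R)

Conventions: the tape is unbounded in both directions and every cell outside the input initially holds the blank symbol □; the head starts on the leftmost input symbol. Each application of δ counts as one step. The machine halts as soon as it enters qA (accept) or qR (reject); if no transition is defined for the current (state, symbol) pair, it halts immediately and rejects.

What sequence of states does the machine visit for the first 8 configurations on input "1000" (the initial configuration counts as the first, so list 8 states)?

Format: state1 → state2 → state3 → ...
Step 0: [q0]1000 (head at position 0)
Step 1: δ(q0, 1) = (q0, 0, R)  ⊢  0[q0]000 (head at position 1)
Step 2: δ(q0, 0) = (q0, 1, R)  ⊢  01[q0]00 (head at position 2)
Step 3: δ(q0, 0) = (q0, 1, R)  ⊢  011[q0]0 (head at position 3)
Step 4: δ(q0, 0) = (q0, 1, R)  ⊢  0111[q0]□ (head at position 4)
Step 5: δ(q0, □) = (q1, □, L)  ⊢  011[q1]1□ (head at position 3)
Step 6: δ(q1, 1) = (q1, 1, L)  ⊢  01[q1]11□ (head at position 2)
Step 7: δ(q1, 1) = (q1, 1, L)  ⊢  0[q1]111□ (head at position 1)
Reading off the states of these 8 configurations: q0 → q0 → q0 → q0 → q0 → q1 → q1 → q1

Final answer: q0 → q0 → q0 → q0 → q0 → q1 → q1 → q1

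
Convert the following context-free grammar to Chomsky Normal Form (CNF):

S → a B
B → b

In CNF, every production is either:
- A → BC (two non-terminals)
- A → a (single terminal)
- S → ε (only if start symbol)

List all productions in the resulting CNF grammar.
The grammar has no ε-productions or unit productions to eliminate.
S → a B has terminal a in a right-hand side of length ≥ 2: introduce T_a → a and use T_a in place of a.
B → b is already in CNF (single terminal) – keep it.
S → a B becomes S → T_a B.
Resulting CNF grammar (3 productions): T_a → a; B → b; S → T_a B

Final answer: T_a → a; B → b; S → T_a B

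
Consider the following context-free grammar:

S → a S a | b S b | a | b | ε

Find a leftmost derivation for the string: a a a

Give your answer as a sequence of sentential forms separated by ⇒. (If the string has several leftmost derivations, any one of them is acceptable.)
Start with S.
Step 1: the leftmost non-terminal is S; apply S → a S a:  a S a
Step 2: the leftmost non-terminal is S; apply S → a:  a a a

Final answer: S ⇒ a S a ⇒ a a a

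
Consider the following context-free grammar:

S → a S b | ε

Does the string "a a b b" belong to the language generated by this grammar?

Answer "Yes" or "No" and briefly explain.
A derivation exists: S ⇒ a S b ⇒ a a S b b ⇒ a a b b (using S → a S b twice, then S → ε).

Final answer: Yes - a valid derivation exists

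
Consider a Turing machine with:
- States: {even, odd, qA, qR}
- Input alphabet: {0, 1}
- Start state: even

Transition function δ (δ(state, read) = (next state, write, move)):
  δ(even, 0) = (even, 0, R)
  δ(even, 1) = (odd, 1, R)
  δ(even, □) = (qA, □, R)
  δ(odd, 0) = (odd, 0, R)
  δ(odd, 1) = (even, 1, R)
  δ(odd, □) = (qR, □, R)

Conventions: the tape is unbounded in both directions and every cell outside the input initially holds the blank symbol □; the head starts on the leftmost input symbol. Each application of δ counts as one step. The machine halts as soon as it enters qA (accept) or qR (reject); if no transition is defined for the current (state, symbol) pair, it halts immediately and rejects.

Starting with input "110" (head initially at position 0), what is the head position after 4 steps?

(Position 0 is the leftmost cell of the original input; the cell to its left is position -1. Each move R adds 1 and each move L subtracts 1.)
Step 0: [even]110 (head at position 0)
Step 1: δ(even, 1) = (odd, 1, R)  ⊢  1[odd]10 (head at position 1)
Step 2: δ(odd, 1) = (even, 1, R)  ⊢  11[even]0 (head at position 2)
Step 3: δ(even, 0) = (even, 0, R)  ⊢  110[even]□ (head at position 3)
Step 4: δ(even, □) = (qA, □, R)  ⊢  110□[qA]□ (head at position 4)
Head position after 4 steps: 4

Final answer: Position 4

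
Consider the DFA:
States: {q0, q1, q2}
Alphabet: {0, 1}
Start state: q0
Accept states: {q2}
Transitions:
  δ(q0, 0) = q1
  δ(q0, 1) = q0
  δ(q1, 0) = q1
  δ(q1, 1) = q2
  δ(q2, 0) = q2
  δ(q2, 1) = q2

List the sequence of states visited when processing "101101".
Starting at q0
Read '1': q0 -> q0
Read '0': q0 -> q1
Read '1': q1 -> q2
Read '1': q2 -> q2
Read '0': q2 -> q2
Read '1': q2 -> q2

Final answer: q0 -> q0 -> q1 -> q2 -> q2 -> q2 -> q2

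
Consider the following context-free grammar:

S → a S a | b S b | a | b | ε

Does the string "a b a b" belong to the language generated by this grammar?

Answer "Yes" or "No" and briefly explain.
Every production places the same symbol at both ends (or yields a single symbol / ε), so every derived string is a palindrome. a b a b reversed is b a b a ≠ a b a b, so it is not a palindrome and cannot be derived (already the first step fails: the string starts with a but ends with b, so neither S → a S a nor S → b S b fits).

Final answer: No - no valid derivation exists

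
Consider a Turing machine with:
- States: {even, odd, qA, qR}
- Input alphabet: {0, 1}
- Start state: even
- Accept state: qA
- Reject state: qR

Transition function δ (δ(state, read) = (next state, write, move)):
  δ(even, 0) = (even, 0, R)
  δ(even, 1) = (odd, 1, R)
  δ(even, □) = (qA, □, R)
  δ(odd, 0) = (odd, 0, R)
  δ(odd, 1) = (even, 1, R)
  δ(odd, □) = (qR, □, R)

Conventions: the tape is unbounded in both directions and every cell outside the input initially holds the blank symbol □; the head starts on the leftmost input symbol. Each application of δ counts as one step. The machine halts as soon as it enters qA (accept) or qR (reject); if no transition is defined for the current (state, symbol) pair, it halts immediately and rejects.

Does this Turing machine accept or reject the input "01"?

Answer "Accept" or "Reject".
Step 0: [even]01 (head at position 0)
Step 1: δ(even, 0) = (even, 0, R)  ⊢  0[even]1 (head at position 1)
Step 2: δ(even, 1) = (odd, 1, R)  ⊢  01[odd]□ (head at position 2)
Step 3: δ(odd, □) = (qR, □, R)  ⊢  01□[qR]□ (head at position 3)
The machine is in qR, so it halts and rejects.

Final answer: Reject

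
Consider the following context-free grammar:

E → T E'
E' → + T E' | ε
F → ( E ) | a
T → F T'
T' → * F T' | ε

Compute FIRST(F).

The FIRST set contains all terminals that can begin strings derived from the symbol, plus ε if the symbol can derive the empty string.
FIRST(F): F → ( E ) contributes '(' and F → a contributes 'a', so FIRST(F) = {(, a}. F is not nullable.

Final answer: {(, a}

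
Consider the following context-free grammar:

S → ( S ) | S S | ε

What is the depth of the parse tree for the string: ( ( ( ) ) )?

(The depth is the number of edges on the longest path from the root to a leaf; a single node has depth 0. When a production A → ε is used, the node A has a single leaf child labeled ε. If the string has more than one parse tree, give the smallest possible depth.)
The string is 3 nested pairs. The shallowest parse tree applies S → ( S ) 3 times (one node per nested pair, each a child of the previous) and then S → ε in the middle.
S nodes at depths 0..3, ε leaf at depth 4; parentheses leaves are at depths 1..3.
(Using S → S S with an S → ε child anywhere only adds levels, so it cannot give a shallower tree.)
Depth = 4.

Final answer: 4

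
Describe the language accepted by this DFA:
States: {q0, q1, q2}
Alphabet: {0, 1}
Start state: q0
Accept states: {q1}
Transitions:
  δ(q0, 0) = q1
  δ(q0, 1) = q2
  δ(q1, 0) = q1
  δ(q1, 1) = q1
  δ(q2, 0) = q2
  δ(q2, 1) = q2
Analyzing the DFA structure:
Start state: q0
Accept states: {q1}
Interpreting what each state remembers (checking against the transitions):
  q0: nothing has been read yet
  q1: the first symbol was 0
  q2: the first symbol was 1 (trap state)
  δ(q0, 0): in q0 (nothing has been read yet), after reading 0 we have: the first symbol was 0 → q1
  δ(q0, 1): in q0 (nothing has been read yet), after reading 1 we have: the first symbol was 1 (trap state) → q2
  δ(q1, 0): in q1 (the first symbol was 0), after reading 0 we have: the first symbol was 0 → q1
  δ(q1, 1): in q1 (the first symbol was 0), after reading 1 we have: the first symbol was 0 → q1
  δ(q2, 0): in q2 (the first symbol was 1 (trap state)), after reading 0 we have: the first symbol was 1 (trap state) → q2
  δ(q2, 1): in q2 (the first symbol was 1 (trap state)), after reading 1 we have: the first symbol was 1 (trap state) → q2
A string is accepted iff it ends in {q1}, i.e. the first symbol was 0.
Language: All binary strings starting with 0

Final answer: All binary strings starting with 0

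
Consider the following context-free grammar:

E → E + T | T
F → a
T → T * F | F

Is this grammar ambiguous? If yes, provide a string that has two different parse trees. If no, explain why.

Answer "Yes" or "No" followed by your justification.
This is the standard stratified expression grammar: '+' is introduced only by the left-recursive rule E → E + T and '*' only by the left-recursive rule T → T * F, with F → a. For any string, the last '+' must be the one produced at the root E (everything after it is a T containing no '+'), and likewise within each T the last '*' is produced at its root. This fixes the parse tree uniquely (left-associative, '*' binding tighter than '+'), so every string has exactly one parse tree.

Final answer: No - the grammar is unambiguous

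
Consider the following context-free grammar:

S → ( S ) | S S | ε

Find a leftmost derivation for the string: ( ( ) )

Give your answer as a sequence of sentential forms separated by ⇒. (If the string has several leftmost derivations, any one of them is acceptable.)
Start with S.
Step 1: the leftmost non-terminal is S; apply S → ( S ):  ( S )
Step 2: the leftmost non-terminal is S; apply S → ( S ):  ( ( S ) )
Step 3: the leftmost non-terminal is S; apply S → ε:  ( ( ) )

Final answer: S ⇒ ( S ) ⇒ ( ( S ) ) ⇒ ( ( ) )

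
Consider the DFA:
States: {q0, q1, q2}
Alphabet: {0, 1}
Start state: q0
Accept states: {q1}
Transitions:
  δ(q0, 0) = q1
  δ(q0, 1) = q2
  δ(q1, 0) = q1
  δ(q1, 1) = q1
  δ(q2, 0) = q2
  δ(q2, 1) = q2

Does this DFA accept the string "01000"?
Processing string "01000":
  q0 --0--> q1
  q1 --1--> q1
  q1 --0--> q1
  q1 --0--> q1
  q1 --0--> q1
Final state: q1
Accept states: {q1}
q1 is an accept state, so the string is accepted.

Final answer: Yes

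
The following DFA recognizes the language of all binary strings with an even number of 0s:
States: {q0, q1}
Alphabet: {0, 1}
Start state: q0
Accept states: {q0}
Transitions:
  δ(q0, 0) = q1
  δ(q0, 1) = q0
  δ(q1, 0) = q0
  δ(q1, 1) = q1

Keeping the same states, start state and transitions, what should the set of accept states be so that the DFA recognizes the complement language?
The DFA is complete (every state has a transition on every symbol), so the complement
is recognized by the same DFA with accepting and non-accepting states swapped.
Original accept states: {q0}
Complement accept states = All states - Original accept states
= {q0, q1} - {q0}
= {q1}
Complement language: strings with an ODD number of 0s

Final answer: {q1}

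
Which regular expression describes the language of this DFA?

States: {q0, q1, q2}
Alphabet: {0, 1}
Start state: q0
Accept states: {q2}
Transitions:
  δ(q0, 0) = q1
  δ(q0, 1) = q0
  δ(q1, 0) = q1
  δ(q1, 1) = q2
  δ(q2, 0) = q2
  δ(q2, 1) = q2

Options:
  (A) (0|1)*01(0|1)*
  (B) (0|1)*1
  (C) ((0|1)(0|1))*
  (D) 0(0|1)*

Testing sample strings against the DFA:
  '1001' -> accepted
  '011' -> accepted
  '110' -> rejected
  '0110' -> accepted
Checking each option for a counterexample:
  (A) (0|1)*01(0|1)*: agrees with the DFA on all strings of length ≤ 4
  (B) (0|1)*1: '1' is rejected by the DFA but matches the regex → eliminated
  (C) ((0|1)(0|1))*: ε is rejected by the DFA but matches the regex → eliminated
  (D) 0(0|1)*: '0' is rejected by the DFA but matches the regex → eliminated
Only (A) (0|1)*01(0|1)* is consistent with the DFA.

Final answer: (A) (0|1)*01(0|1)*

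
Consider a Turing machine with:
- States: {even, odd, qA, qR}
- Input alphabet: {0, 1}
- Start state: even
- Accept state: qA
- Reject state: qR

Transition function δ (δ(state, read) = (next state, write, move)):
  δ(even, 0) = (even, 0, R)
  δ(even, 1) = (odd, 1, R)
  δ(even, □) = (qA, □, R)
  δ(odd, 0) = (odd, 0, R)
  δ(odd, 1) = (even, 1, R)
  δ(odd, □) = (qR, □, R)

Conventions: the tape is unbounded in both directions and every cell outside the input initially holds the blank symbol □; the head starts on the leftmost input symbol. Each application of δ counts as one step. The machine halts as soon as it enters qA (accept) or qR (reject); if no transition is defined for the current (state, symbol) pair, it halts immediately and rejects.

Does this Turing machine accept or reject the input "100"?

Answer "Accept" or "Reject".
Step 0: [even]100 (head at position 0)
Step 1: δ(even, 1) = (odd, 1, R)  ⊢  1[odd]00 (head at position 1)
Step 2: δ(odd, 0) = (odd, 0, R)  ⊢  10[odd]0 (head at position 2)
Step 3: δ(odd, 0) = (odd, 0, R)  ⊢  100[odd]□ (head at position 3)
Step 4: δ(odd, □) = (qR, □, R)  ⊢  100□[qR]□ (head at position 4)
The machine is in qR, so it halts and rejects.

Final answer: Reject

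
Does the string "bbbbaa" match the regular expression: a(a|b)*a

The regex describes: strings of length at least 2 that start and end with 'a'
No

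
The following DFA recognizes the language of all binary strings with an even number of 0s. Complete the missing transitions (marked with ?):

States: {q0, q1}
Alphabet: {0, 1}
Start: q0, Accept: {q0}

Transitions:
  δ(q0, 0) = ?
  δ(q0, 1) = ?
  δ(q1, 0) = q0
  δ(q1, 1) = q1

What each state remembers (consistent with the given transitions and accept states):
  q0: an even number of 0s has been read so far
  q1: an odd number of 0s has been read so far
Filling in the missing entries:
  δ(q0, 0): in q0 (an even number of 0s has been read so far), after reading 0 we have: an odd number of 0s has been read so far → q1
  δ(q0, 1): in q0 (an even number of 0s has been read so far), after reading 1 we have: an even number of 0s has been read so far → q0

Final answer: δ(q0, 0) = q1; δ(q0, 1) = q0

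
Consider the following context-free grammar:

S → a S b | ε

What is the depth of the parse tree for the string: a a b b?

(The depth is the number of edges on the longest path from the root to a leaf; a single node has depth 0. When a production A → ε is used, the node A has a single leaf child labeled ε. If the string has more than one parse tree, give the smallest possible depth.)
The only parse tree applies S → a S b 2 times (once per matching a…b pair) and then S → ε.
The S nodes sit at depths 0, 1, …, 2; the innermost S (depth 2) has the single child ε at depth 3.
The terminal leaves a, b are at depths 1..2, so the longest root-to-leaf path is S → S → … → S → ε with 3 edges.
Depth = 3.

Final answer: 3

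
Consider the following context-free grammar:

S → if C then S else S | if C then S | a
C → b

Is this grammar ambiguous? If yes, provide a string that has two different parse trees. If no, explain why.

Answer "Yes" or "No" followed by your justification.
The 'dangling else' can attach to either if. Two leftmost derivations of  if b then if b then a else a:
  (1) S ⇒ if C then S else S ⇒ if b then S else S ⇒ if b then if C then S else S ⇒ if b then if b then S else S ⇒ if b then if b then a else S ⇒ if b then if b then a else a   (else belongs to the outer if)
  (2) S ⇒ if C then S ⇒ if b then S ⇒ if b then if C then S else S ⇒ if b then if b then S else S ⇒ if b then if b then a else S ⇒ if b then if b then a else a   (else belongs to the inner if)
Two distinct parse trees for the same string, so the grammar is ambiguous.

Final answer: Yes - the string 'if b then if b then a else a' has two distinct leftmost derivations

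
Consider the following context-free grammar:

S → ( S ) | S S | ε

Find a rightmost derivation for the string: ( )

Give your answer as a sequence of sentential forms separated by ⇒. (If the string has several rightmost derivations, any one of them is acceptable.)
Start with S.
Step 1: the rightmost non-terminal is S; apply S → ( S ):  ( S )
Step 2: the rightmost non-terminal is S; apply S → ε:  ( )

Final answer: S ⇒ ( S ) ⇒ ( )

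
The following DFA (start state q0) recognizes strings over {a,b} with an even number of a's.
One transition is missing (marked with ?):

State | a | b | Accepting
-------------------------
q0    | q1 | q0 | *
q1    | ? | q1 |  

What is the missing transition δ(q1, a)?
q0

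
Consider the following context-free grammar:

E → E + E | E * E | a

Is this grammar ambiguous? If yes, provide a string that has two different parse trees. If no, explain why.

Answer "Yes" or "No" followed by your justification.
Two different leftmost derivations of a + a * a:
  (1) E ⇒ E + E ⇒ a + E ⇒ a + E * E ⇒ a + a * E ⇒ a + a * a   (tree groups a + (a * a))
  (2) E ⇒ E * E ⇒ E + E * E ⇒ a + E * E ⇒ a + a * E ⇒ a + a * a   (tree groups (a + a) * a)
Two distinct leftmost derivations = two distinct parse trees, so the grammar is ambiguous.

Final answer: Yes - the string 'a + a * a' has two distinct leftmost derivations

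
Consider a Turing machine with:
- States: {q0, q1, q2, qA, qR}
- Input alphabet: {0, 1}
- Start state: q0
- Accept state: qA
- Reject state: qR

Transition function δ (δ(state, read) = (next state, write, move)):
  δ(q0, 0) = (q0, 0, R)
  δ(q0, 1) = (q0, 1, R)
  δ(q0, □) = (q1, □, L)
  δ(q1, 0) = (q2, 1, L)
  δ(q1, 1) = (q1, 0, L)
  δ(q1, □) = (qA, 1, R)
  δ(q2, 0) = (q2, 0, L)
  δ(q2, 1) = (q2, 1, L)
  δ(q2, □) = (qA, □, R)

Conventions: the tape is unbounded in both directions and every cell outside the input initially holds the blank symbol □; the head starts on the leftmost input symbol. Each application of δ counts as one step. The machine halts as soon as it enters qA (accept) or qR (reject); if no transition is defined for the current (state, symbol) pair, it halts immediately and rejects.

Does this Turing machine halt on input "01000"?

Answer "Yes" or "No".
Step 0: [q0]01000 (head at position 0)
Step 1: δ(q0, 0) = (q0, 0, R)  ⊢  0[q0]1000 (head at position 1)
Step 2: δ(q0, 1) = (q0, 1, R)  ⊢  01[q0]000 (head at position 2)
Step 3: δ(q0, 0) = (q0, 0, R)  ⊢  010[q0]00 (head at position 3)
Step 4: δ(q0, 0) = (q0, 0, R)  ⊢  0100[q0]0 (head at position 4)
Step 5: δ(q0, 0) = (q0, 0, R)  ⊢  01000[q0]□ (head at position 5)
Step 6: δ(q0, □) = (q1, □, L)  ⊢  0100[q1]0□ (head at position 4)
Step 7: δ(q1, 0) = (q2, 1, L)  ⊢  010[q2]01□ (head at position 3)
Step 8: δ(q2, 0) = (q2, 0, L)  ⊢  01[q2]001□ (head at position 2)
Step 9: δ(q2, 0) = (q2, 0, L)  ⊢  0[q2]1001□ (head at position 1)
Step 10: δ(q2, 1) = (q2, 1, L)  ⊢  [q2]01001□ (head at position 0)
Step 11: δ(q2, 0) = (q2, 0, L)  ⊢  [q2]□01001□ (head at position -1)
Step 12: δ(q2, □) = (qA, □, R)  ⊢  □[qA]01001□ (head at position 0)
The machine is in qA, so it halts and accepts.
It halts after 12 steps.

Final answer: Yes - halts after 12 steps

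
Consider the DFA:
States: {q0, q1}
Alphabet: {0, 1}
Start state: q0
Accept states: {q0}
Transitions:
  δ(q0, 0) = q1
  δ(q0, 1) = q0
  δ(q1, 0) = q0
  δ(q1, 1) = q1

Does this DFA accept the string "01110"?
Processing string "01110":
  q0 --0--> q1
  q1 --1--> q1
  q1 --1--> q1
  q1 --1--> q1
  q1 --0--> q0
Final state: q0
Accept states: {q0}
q0 is an accept state, so the string is accepted.

Final answer: Yes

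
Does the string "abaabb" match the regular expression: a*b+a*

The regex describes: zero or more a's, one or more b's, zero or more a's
No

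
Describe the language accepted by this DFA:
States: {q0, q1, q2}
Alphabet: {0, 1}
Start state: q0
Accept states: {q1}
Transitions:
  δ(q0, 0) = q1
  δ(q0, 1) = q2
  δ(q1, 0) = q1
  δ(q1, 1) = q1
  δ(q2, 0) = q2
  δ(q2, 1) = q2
Analyzing the DFA structure:
Start state: q0
Accept states: {q1}
Interpreting what each state remembers (checking against the transitions):
  q0: nothing has been read yet
  q1: the first symbol was 0
  q2: the first symbol was 1 (trap state)
  δ(q0, 0): in q0 (nothing has been read yet), after reading 0 we have: the first symbol was 0 → q1
  δ(q0, 1): in q0 (nothing has been read yet), after reading 1 we have: the first symbol was 1 (trap state) → q2
  δ(q1, 0): in q1 (the first symbol was 0), after reading 0 we have: the first symbol was 0 → q1
  δ(q1, 1): in q1 (the first symbol was 0), after reading 1 we have: the first symbol was 0 → q1
  δ(q2, 0): in q2 (the first symbol was 1 (trap state)), after reading 0 we have: the first symbol was 1 (trap state) → q2
  δ(q2, 1): in q2 (the first symbol was 1 (trap state)), after reading 1 we have: the first symbol was 1 (trap state) → q2
A string is accepted iff it ends in {q1}, i.e. the first symbol was 0.
Language: All binary strings starting with 0

Final answer: All binary strings starting with 0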